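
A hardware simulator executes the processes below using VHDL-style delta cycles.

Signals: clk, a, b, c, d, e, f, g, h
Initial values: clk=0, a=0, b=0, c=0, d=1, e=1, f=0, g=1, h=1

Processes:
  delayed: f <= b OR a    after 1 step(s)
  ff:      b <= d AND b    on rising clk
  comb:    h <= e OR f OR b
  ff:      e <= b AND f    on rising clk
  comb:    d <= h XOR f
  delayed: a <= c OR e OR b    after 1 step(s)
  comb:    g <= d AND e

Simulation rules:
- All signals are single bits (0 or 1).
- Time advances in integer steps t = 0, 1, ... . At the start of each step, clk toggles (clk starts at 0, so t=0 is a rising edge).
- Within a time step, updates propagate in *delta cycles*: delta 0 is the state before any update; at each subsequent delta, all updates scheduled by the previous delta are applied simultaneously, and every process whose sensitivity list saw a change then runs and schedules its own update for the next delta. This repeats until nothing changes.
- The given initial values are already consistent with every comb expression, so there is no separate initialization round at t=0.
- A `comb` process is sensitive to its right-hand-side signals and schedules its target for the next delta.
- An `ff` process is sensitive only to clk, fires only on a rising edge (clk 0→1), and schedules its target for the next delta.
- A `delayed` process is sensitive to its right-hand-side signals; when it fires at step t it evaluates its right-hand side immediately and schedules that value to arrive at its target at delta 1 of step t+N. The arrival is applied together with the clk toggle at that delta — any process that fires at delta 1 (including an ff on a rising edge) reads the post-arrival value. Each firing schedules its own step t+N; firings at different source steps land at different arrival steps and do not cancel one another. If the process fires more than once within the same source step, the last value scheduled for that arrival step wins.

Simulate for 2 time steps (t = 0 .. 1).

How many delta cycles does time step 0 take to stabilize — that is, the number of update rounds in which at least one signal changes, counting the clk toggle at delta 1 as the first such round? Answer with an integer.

4

t0.Δ0 f=0 b=0 c=0 a=0 g=1 d=1 e=1 h=1 clk=0
t0.Δ1 f=0 b=0 c=0 a=0 g=1 d=1 e=1 h=1 clk=1
t0.Δ2 f=0 b=0 c=0 a=0 g=1 d=1 e=0 h=1 clk=1
t0.Δ3 f=0 b=0 c=0 a=0 g=0 d=1 e=0 h=0 clk=1
t0.Δ4 f=0 b=0 c=0 a=0 g=0 d=0 e=0 h=0 clk=1
t1.Δ0 f=0 b=0 c=0 a=0 g=0 d=0 e=0 h=0 clk=1
t1.Δ1 f=0 b=0 c=0 a=0 g=0 d=0 e=0 h=0 clk=0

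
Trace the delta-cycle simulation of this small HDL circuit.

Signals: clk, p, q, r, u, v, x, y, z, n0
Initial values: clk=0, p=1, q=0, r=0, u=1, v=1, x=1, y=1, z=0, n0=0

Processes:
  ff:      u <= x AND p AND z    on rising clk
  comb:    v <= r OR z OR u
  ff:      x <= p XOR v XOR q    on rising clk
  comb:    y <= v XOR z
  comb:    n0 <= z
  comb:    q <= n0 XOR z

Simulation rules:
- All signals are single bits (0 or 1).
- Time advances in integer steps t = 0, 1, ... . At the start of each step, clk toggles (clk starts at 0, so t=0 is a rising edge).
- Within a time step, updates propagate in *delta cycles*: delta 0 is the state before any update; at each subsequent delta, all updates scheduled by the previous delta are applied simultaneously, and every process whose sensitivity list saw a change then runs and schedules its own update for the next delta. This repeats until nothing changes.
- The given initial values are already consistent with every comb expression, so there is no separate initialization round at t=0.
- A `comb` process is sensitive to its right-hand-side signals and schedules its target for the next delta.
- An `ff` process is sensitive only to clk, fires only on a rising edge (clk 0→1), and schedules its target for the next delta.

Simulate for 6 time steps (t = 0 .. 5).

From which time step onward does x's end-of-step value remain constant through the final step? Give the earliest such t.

[bits: p,r,u,n0,q,v,y,x,clk,z]
t=0: Δ0=1010011100 Δ1=1010011110 Δ2=1000011010 Δ3=1000001010 Δ4=1000000010 | 4Δ
t=1: Δ0=1000000010 Δ1=1000000000 | 1Δ
t=2: Δ0=1000000000 Δ1=1000000010 Δ2=1000000110 | 2Δ
t=3: Δ0=1000000110 Δ1=1000000100 | 1Δ
t=4: Δ0=1000000100 Δ1=1000000110 | 1Δ
t=5: Δ0=1000000110 Δ1=1000000100 | 1Δ

2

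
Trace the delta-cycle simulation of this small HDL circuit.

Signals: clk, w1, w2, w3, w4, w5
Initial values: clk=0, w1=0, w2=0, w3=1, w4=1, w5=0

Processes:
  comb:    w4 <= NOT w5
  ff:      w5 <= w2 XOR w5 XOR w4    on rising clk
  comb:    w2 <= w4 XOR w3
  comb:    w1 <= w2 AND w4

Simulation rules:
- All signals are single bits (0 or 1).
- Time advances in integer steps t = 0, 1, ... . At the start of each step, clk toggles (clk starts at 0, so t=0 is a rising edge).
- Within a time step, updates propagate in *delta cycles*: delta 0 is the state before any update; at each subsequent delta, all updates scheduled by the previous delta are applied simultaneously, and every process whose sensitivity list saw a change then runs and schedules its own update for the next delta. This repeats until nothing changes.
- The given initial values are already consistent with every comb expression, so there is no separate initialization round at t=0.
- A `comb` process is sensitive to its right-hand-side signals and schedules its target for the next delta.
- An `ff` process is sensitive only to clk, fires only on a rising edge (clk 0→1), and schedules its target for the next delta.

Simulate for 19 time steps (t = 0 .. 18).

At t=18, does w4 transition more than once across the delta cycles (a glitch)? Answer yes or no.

t=0 Δ0: clk=0 w4=1 w5=0 w1=0 w2=0 w3=1
  Δ1: clk:0→1
  Δ2: w5:0→1
  Δ3: w4:1→0
  Δ4: w2:0→1
  (4Δ to stable)
t=1 Δ0: clk=1 w4=0 w5=1 w1=0 w2=1 w3=1
  Δ1: clk:1→0
  (1Δ to stable)
t=2 Δ0: clk=0 w4=0 w5=1 w1=0 w2=1 w3=1
  Δ1: clk:0→1
  Δ2: w5:1→0
  Δ3: w4:0→1
  Δ4: w1:0→1, w2:1→0
  Δ5: w1:1→0
  (5Δ to stable)
t=3 Δ0: clk=1 w4=1 w5=0 w1=0 w2=0 w3=1
  Δ1: clk:1→0
  (1Δ to stable)
t=4 Δ0: clk=0 w4=1 w5=0 w1=0 w2=0 w3=1
  Δ1: clk:0→1
  Δ2: w5:0→1
  Δ3: w4:1→0
  Δ4: w2:0→1
  (4Δ to stable)
t=5 Δ0: clk=1 w4=0 w5=1 w1=0 w2=1 w3=1
  Δ1: clk:1→0
  (1Δ to stable)
t=6 Δ0: clk=0 w4=0 w5=1 w1=0 w2=1 w3=1
  Δ1: clk:0→1
  Δ2: w5:1→0
  Δ3: w4:0→1
  Δ4: w1:0→1, w2:1→0
  Δ5: w1:1→0
  (5Δ to stable)
t=7 Δ0: clk=1 w4=1 w5=0 w1=0 w2=0 w3=1
  Δ1: clk:1→0
  (1Δ to stable)
t=8 Δ0: clk=0 w4=1 w5=0 w1=0 w2=0 w3=1
  Δ1: clk:0→1
  Δ2: w5:0→1
  Δ3: w4:1→0
  Δ4: w2:0→1
  (4Δ to stable)
t=9 Δ0: clk=1 w4=0 w5=1 w1=0 w2=1 w3=1
  Δ1: clk:1→0
  (1Δ to stable)
t=10 Δ0: clk=0 w4=0 w5=1 w1=0 w2=1 w3=1
  Δ1: clk:0→1
  Δ2: w5:1→0
  Δ3: w4:0→1
  Δ4: w1:0→1, w2:1→0
  Δ5: w1:1→0
  (5Δ to stable)
t=11 Δ0: clk=1 w4=1 w5=0 w1=0 w2=0 w3=1
  Δ1: clk:1→0
  (1Δ to stable)
t=12 Δ0: clk=0 w4=1 w5=0 w1=0 w2=0 w3=1
  Δ1: clk:0→1
  Δ2: w5:0→1
  Δ3: w4:1→0
  Δ4: w2:0→1
  (4Δ to stable)
t=13 Δ0: clk=1 w4=0 w5=1 w1=0 w2=1 w3=1
  Δ1: clk:1→0
  (1Δ to stable)
t=14 Δ0: clk=0 w4=0 w5=1 w1=0 w2=1 w3=1
  Δ1: clk:0→1
  Δ2: w5:1→0
  Δ3: w4:0→1
  Δ4: w1:0→1, w2:1→0
  Δ5: w1:1→0
  (5Δ to stable)
t=15 Δ0: clk=1 w4=1 w5=0 w1=0 w2=0 w3=1
  Δ1: clk:1→0
  (1Δ to stable)
t=16 Δ0: clk=0 w4=1 w5=0 w1=0 w2=0 w3=1
  Δ1: clk:0→1
  Δ2: w5:0→1
  Δ3: w4:1→0
  Δ4: w2:0→1
  (4Δ to stable)
t=17 Δ0: clk=1 w4=0 w5=1 w1=0 w2=1 w3=1
  Δ1: clk:1→0
  (1Δ to stable)
t=18 Δ0: clk=0 w4=0 w5=1 w1=0 w2=1 w3=1
  Δ1: clk:0→1
  Δ2: w5:1→0
  Δ3: w4:0→1
  Δ4: w1:0→1, w2:1→0
  Δ5: w1:1→0
  (5Δ to stable)

no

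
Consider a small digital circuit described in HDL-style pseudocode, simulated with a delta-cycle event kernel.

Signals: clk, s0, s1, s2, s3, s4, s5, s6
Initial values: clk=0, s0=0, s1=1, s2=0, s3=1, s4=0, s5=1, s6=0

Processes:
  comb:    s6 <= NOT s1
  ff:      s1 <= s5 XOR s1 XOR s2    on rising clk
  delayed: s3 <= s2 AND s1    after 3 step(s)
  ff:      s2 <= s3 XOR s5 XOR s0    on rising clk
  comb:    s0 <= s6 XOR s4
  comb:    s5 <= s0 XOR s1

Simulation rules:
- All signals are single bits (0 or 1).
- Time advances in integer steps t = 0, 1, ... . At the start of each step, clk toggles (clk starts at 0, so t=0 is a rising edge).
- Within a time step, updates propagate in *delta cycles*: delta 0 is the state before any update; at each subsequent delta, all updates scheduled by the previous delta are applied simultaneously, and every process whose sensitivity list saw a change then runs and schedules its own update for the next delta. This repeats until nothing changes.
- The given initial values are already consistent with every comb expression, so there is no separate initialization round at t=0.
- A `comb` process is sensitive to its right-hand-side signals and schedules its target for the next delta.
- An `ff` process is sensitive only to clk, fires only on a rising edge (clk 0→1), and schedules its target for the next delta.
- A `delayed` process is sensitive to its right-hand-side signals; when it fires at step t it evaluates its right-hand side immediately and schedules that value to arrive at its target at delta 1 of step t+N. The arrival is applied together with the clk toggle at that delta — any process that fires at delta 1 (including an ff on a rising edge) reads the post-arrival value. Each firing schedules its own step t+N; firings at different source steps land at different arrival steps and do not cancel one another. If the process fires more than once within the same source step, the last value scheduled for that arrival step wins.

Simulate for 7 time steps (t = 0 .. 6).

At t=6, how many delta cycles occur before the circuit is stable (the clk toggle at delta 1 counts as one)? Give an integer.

2

[bits: s2,s3,s1,s4,clk,s5,s0,s6]
t=0: Δ0=01100100 Δ1=01101100 Δ2=01001100 Δ3=01001001 Δ4=01001011 Δ5=01001111 | 5Δ
t=1: Δ0=01001111 Δ1=01000111 | 1Δ
t=2: Δ0=01000111 Δ1=01001111 Δ2=11101111 Δ3=11101010 Δ4=11101000 Δ5=11101100 | 5Δ
t=3: Δ0=11101100 Δ1=10100100 | 1Δ
t=4: Δ0=10100100 Δ1=10101100 | 1Δ
t=5: Δ0=10101100 Δ1=11100100 | 1Δ
t=6: Δ0=11100100 Δ1=11101100 Δ2=01101100 | 2Δ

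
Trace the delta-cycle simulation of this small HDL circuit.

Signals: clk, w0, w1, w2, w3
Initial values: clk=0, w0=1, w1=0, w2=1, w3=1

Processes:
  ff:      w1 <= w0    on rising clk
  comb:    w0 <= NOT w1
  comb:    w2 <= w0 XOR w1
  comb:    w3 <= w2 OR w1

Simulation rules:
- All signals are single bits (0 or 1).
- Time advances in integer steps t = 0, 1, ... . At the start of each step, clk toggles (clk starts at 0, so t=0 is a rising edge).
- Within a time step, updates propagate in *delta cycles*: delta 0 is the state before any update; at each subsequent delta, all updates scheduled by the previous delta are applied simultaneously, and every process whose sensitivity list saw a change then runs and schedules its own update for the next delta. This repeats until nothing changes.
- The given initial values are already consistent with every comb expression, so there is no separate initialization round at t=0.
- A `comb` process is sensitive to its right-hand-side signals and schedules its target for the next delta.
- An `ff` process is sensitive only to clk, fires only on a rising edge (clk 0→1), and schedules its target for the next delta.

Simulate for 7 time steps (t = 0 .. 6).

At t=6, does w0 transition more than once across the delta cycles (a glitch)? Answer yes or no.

t=0 Δ0: clk=0 w0=1 w2=1 w1=0 w3=1
  Δ1: clk:0→1
  Δ2: w1:0→1
  Δ3: w0:1→0, w2:1→0
  Δ4: w2:0→1
  (4Δ to stable)
t=1 Δ0: clk=1 w0=0 w2=1 w1=1 w3=1
  Δ1: clk:1→0
  (1Δ to stable)
t=2 Δ0: clk=0 w0=0 w2=1 w1=1 w3=1
  Δ1: clk:0→1
  Δ2: w1:1→0
  Δ3: w0:0→1, w2:1→0
  Δ4: w2:0→1, w3:1→0
  Δ5: w3:0→1
  (5Δ to stable)
t=3 Δ0: clk=1 w0=1 w2=1 w1=0 w3=1
  Δ1: clk:1→0
  (1Δ to stable)
t=4 Δ0: clk=0 w0=1 w2=1 w1=0 w3=1
  Δ1: clk:0→1
  Δ2: w1:0→1
  Δ3: w0:1→0, w2:1→0
  Δ4: w2:0→1
  (4Δ to stable)
t=5 Δ0: clk=1 w0=0 w2=1 w1=1 w3=1
  Δ1: clk:1→0
  (1Δ to stable)
t=6 Δ0: clk=0 w0=0 w2=1 w1=1 w3=1
  Δ1: clk:0→1
  Δ2: w1:1→0
  Δ3: w0:0→1, w2:1→0
  Δ4: w2:0→1, w3:1→0
  Δ5: w3:0→1
  (5Δ to stable)

no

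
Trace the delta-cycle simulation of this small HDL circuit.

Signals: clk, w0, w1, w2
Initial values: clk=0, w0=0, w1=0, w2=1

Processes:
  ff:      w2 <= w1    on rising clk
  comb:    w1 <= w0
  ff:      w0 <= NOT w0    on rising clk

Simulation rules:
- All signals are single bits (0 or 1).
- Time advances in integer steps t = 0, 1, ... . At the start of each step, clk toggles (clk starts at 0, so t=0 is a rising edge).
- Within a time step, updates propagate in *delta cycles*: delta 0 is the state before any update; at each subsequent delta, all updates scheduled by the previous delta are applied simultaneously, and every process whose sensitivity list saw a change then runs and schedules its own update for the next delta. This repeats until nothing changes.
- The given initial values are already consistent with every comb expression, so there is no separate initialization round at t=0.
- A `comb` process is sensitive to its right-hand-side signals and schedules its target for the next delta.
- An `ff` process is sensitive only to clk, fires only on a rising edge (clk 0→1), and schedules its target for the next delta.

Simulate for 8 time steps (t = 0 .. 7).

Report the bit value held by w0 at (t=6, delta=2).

t0.Δ0 w1=0 clk=0 w0=0 w2=1
t0.Δ1 w1=0 clk=1 w0=0 w2=1
t0.Δ2 w1=0 clk=1 w0=1 w2=0
t0.Δ3 w1=1 clk=1 w0=1 w2=0
t1.Δ0 w1=1 clk=1 w0=1 w2=0
t1.Δ1 w1=1 clk=0 w0=1 w2=0
t2.Δ0 w1=1 clk=0 w0=1 w2=0
t2.Δ1 w1=1 clk=1 w0=1 w2=0
t2.Δ2 w1=1 clk=1 w0=0 w2=1
t2.Δ3 w1=0 clk=1 w0=0 w2=1
t3.Δ0 w1=0 clk=1 w0=0 w2=1
t3.Δ1 w1=0 clk=0 w0=0 w2=1
t4.Δ0 w1=0 clk=0 w0=0 w2=1
t4.Δ1 w1=0 clk=1 w0=0 w2=1
t4.Δ2 w1=0 clk=1 w0=1 w2=0
t4.Δ3 w1=1 clk=1 w0=1 w2=0
t5.Δ0 w1=1 clk=1 w0=1 w2=0
t5.Δ1 w1=1 clk=0 w0=1 w2=0
t6.Δ0 w1=1 clk=0 w0=1 w2=0
t6.Δ1 w1=1 clk=1 w0=1 w2=0
t6.Δ2 w1=1 clk=1 w0=0 w2=1
t6.Δ3 w1=0 clk=1 w0=0 w2=1
t7.Δ0 w1=0 clk=1 w0=0 w2=1
t7.Δ1 w1=0 clk=0 w0=0 w2=1

0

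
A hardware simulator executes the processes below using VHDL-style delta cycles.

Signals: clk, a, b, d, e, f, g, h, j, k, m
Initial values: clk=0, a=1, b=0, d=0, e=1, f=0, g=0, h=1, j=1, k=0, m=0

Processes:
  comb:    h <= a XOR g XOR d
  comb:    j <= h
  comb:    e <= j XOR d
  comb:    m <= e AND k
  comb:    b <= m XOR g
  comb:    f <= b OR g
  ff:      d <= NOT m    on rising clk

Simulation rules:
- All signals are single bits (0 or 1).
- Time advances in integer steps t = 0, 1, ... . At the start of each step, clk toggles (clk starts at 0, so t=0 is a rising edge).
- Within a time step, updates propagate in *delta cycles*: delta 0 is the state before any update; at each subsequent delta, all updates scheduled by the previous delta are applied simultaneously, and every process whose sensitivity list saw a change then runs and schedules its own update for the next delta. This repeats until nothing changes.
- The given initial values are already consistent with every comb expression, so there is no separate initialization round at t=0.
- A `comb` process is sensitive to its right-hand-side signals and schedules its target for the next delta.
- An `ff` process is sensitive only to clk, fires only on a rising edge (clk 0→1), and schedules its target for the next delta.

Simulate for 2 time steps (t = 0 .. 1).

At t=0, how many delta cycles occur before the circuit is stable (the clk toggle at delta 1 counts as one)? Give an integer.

5

[bits: j,a,m,h,e,g,clk,k,b,f,d]
t=0: Δ0=11011000000 Δ1=11011010000 Δ2=11011010001 Δ3=11000010001 Δ4=01000010001 Δ5=01001010001 | 5Δ
t=1: Δ0=01001010001 Δ1=01001000001 | 1Δ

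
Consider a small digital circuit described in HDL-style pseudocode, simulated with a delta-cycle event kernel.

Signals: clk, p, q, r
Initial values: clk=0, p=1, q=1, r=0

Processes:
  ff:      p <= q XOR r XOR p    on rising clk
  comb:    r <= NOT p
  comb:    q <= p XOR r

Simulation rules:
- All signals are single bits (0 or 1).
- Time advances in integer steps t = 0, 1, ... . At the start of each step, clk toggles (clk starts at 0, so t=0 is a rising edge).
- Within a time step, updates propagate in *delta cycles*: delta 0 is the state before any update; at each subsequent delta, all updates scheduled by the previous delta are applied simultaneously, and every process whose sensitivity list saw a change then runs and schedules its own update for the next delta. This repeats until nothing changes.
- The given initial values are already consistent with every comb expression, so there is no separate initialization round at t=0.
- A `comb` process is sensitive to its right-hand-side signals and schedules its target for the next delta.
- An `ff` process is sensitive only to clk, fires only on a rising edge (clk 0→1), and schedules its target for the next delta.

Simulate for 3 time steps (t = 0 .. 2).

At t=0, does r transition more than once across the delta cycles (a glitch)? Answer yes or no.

no

t=0 Δ0: r=0 clk=0 q=1 p=1
  Δ1: clk:0→1
  Δ2: p:1→0
  Δ3: r:0→1, q:1→0
  Δ4: q:0→1
  (4Δ to stable)
t=1 Δ0: r=1 clk=1 q=1 p=0
  Δ1: clk:1→0
  (1Δ to stable)
t=2 Δ0: r=1 clk=0 q=1 p=0
  Δ1: clk:0→1
  (1Δ to stable)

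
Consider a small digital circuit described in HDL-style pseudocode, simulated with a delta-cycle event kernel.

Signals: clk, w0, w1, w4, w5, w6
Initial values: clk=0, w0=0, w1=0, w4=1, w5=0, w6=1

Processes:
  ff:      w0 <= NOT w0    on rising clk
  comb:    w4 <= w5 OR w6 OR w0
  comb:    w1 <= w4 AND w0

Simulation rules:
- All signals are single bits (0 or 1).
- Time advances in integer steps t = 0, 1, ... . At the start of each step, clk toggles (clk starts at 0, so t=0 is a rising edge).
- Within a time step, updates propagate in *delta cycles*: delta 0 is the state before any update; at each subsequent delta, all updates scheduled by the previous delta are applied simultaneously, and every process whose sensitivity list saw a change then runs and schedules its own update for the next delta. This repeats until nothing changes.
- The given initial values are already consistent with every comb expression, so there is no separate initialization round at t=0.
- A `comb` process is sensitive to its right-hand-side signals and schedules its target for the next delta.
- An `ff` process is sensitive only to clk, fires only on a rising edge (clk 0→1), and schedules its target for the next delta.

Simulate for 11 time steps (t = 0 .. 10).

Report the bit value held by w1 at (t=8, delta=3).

[bits: w6,w0,w1,clk,w4,w5]
t=0: Δ0=100010 Δ1=100110 Δ2=110110 Δ3=111110 | 3Δ
t=1: Δ0=111110 Δ1=111010 | 1Δ
t=2: Δ0=111010 Δ1=111110 Δ2=101110 Δ3=100110 | 3Δ
t=3: Δ0=100110 Δ1=100010 | 1Δ
t=4: Δ0=100010 Δ1=100110 Δ2=110110 Δ3=111110 | 3Δ
t=5: Δ0=111110 Δ1=111010 | 1Δ
t=6: Δ0=111010 Δ1=111110 Δ2=101110 Δ3=100110 | 3Δ
t=7: Δ0=100110 Δ1=100010 | 1Δ
t=8: Δ0=100010 Δ1=100110 Δ2=110110 Δ3=111110 | 3Δ
t=9: Δ0=111110 Δ1=111010 | 1Δ
t=10: Δ0=111010 Δ1=111110 Δ2=101110 Δ3=100110 | 3Δ

1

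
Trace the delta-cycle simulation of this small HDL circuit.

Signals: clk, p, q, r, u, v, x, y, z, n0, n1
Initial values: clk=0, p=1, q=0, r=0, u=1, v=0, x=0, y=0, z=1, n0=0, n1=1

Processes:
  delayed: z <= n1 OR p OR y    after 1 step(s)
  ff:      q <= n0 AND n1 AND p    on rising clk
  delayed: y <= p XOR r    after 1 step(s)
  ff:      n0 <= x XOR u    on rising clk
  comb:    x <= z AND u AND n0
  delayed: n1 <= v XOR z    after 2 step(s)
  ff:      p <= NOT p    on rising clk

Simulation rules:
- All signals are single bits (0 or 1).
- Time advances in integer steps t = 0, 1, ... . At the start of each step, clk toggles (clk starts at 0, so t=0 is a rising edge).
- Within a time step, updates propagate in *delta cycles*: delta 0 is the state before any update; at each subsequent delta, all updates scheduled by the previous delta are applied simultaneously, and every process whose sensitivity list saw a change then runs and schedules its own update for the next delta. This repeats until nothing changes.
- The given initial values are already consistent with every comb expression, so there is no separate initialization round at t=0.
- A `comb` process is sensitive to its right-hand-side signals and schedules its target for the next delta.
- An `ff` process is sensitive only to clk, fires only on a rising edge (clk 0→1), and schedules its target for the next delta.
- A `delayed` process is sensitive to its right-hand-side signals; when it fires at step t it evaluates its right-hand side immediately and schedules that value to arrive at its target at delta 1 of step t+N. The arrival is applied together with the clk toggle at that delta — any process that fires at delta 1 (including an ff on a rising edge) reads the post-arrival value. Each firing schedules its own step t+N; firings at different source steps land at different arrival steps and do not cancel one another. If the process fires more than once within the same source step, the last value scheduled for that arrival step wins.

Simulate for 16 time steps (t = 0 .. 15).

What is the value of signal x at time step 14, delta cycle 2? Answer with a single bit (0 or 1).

[bits: q,z,r,v,y,p,n0,x,u,n1,clk]
t=0: Δ0=01000100110 Δ1=01000100111 Δ2=01000010111 Δ3=01000011111 | 3Δ
t=1: Δ0=01000011111 Δ1=01000011110 | 1Δ
t=2: Δ0=01000011110 Δ1=01000011111 Δ2=01000101111 Δ3=01000100111 | 3Δ
t=3: Δ0=01000100111 Δ1=01001100110 | 1Δ
t=4: Δ0=01001100110 Δ1=01001100111 Δ2=01001010111 Δ3=01001011111 | 3Δ
t=5: Δ0=01001011111 Δ1=01000011110 | 1Δ
t=6: Δ0=01000011110 Δ1=01000011111 Δ2=01000101111 Δ3=01000100111 | 3Δ
t=7: Δ0=01000100111 Δ1=01001100110 | 1Δ
t=8: Δ0=01001100110 Δ1=01001100111 Δ2=01001010111 Δ3=01001011111 | 3Δ
t=9: Δ0=01001011111 Δ1=01000011110 | 1Δ
t=10: Δ0=01000011110 Δ1=01000011111 Δ2=01000101111 Δ3=01000100111 | 3Δ
t=11: Δ0=01000100111 Δ1=01001100110 | 1Δ
t=12: Δ0=01001100110 Δ1=01001100111 Δ2=01001010111 Δ3=01001011111 | 3Δ
t=13: Δ0=01001011111 Δ1=01000011110 | 1Δ
t=14: Δ0=01000011110 Δ1=01000011111 Δ2=01000101111 Δ3=01000100111 | 3Δ
t=15: Δ0=01000100111 Δ1=01001100110 | 1Δ

1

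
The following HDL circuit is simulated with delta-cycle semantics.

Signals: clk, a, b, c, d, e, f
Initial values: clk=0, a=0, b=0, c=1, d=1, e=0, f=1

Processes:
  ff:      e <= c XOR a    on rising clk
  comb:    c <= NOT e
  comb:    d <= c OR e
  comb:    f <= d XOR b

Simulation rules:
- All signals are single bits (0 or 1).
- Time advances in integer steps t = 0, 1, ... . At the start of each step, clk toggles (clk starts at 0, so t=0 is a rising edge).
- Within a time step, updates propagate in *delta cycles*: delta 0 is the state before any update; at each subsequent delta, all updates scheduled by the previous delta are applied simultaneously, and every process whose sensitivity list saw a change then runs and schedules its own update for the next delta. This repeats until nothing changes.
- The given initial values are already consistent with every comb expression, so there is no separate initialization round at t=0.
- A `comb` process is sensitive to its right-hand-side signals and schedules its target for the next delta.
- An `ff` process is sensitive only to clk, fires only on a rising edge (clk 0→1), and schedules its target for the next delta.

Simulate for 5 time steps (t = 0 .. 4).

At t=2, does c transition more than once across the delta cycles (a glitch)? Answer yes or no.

no

[bits: e,c,d,f,a,clk,b]
t=0: Δ0=0111000 Δ1=0111010 Δ2=1111010 Δ3=1011010 | 3Δ
t=1: Δ0=1011010 Δ1=1011000 | 1Δ
t=2: Δ0=1011000 Δ1=1011010 Δ2=0011010 Δ3=0101010 Δ4=0110010 Δ5=0111010 | 5Δ
t=3: Δ0=0111010 Δ1=0111000 | 1Δ
t=4: Δ0=0111000 Δ1=0111010 Δ2=1111010 Δ3=1011010 | 3Δ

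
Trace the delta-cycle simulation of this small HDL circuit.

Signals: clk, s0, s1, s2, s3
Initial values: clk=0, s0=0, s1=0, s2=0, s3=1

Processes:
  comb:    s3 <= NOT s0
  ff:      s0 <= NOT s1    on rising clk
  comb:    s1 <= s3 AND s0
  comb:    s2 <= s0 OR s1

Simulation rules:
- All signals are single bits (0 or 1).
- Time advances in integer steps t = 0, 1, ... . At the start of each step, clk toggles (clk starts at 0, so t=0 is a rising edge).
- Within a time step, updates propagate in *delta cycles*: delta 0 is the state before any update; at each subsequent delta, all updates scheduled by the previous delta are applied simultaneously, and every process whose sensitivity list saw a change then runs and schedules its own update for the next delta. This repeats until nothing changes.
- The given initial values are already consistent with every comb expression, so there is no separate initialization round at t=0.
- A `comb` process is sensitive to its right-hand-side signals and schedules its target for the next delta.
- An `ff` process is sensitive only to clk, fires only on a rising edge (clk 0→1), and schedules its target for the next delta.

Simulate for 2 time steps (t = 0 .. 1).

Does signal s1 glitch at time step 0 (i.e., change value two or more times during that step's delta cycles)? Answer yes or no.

yes

t=0 Δ0: s0=0 s1=0 clk=0 s2=0 s3=1
  Δ1: clk:0→1
  Δ2: s0:0→1
  Δ3: s1:0→1, s2:0→1, s3:1→0
  Δ4: s1:1→0
  (4Δ to stable)
t=1 Δ0: s0=1 s1=0 clk=1 s2=1 s3=0
  Δ1: clk:1→0
  (1Δ to stable)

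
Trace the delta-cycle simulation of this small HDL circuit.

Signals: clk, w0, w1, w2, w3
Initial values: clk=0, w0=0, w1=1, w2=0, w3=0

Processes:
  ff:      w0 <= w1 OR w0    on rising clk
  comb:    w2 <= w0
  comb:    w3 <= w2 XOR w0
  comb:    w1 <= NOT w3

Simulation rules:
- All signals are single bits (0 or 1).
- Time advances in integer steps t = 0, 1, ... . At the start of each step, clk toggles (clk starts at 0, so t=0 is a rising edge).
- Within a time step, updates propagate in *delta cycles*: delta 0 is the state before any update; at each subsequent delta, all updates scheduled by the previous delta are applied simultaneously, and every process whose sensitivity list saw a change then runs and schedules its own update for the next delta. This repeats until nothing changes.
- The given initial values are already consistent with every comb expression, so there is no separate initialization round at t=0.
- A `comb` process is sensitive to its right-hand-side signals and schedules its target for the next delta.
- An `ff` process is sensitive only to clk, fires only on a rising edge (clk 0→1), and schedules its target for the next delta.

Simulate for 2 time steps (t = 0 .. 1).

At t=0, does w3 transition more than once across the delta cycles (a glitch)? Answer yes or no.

t=0 Δ0: w2=0 w1=1 w3=0 w0=0 clk=0
  Δ1: clk:0→1
  Δ2: w0:0→1
  Δ3: w2:0→1, w3:0→1
  Δ4: w1:1→0, w3:1→0
  Δ5: w1:0→1
  (5Δ to stable)
t=1 Δ0: w2=1 w1=1 w3=0 w0=1 clk=1
  Δ1: clk:1→0
  (1Δ to stable)

yes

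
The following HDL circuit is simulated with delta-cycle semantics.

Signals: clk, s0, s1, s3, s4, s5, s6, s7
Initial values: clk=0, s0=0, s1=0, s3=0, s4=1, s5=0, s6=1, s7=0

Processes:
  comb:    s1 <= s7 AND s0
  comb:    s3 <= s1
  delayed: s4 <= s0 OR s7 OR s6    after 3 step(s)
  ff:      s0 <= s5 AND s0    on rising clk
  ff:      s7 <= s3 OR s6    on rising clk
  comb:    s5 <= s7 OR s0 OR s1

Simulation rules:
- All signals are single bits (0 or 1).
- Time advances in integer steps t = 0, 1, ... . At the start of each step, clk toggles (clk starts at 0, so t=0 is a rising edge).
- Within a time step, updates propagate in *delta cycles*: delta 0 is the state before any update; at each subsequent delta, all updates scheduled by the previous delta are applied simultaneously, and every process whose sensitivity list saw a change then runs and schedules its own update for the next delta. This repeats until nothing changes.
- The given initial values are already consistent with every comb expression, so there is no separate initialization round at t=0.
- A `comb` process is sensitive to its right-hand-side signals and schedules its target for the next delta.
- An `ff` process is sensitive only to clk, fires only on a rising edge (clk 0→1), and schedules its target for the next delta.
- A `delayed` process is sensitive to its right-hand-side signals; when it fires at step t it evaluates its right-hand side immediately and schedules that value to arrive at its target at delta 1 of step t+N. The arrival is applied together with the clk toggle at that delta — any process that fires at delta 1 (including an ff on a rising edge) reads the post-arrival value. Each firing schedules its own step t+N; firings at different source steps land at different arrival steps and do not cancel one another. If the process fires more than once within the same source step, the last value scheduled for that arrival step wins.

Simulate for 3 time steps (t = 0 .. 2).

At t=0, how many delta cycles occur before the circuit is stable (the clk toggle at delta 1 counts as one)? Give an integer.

3

t0.Δ0 s6=1 s5=0 s7=0 s0=0 s1=0 s3=0 s4=1 clk=0
t0.Δ1 s6=1 s5=0 s7=0 s0=0 s1=0 s3=0 s4=1 clk=1
t0.Δ2 s6=1 s5=0 s7=1 s0=0 s1=0 s3=0 s4=1 clk=1
t0.Δ3 s6=1 s5=1 s7=1 s0=0 s1=0 s3=0 s4=1 clk=1
t1.Δ0 s6=1 s5=1 s7=1 s0=0 s1=0 s3=0 s4=1 clk=1
t1.Δ1 s6=1 s5=1 s7=1 s0=0 s1=0 s3=0 s4=1 clk=0
t2.Δ0 s6=1 s5=1 s7=1 s0=0 s1=0 s3=0 s4=1 clk=0
t2.Δ1 s6=1 s5=1 s7=1 s0=0 s1=0 s3=0 s4=1 clk=1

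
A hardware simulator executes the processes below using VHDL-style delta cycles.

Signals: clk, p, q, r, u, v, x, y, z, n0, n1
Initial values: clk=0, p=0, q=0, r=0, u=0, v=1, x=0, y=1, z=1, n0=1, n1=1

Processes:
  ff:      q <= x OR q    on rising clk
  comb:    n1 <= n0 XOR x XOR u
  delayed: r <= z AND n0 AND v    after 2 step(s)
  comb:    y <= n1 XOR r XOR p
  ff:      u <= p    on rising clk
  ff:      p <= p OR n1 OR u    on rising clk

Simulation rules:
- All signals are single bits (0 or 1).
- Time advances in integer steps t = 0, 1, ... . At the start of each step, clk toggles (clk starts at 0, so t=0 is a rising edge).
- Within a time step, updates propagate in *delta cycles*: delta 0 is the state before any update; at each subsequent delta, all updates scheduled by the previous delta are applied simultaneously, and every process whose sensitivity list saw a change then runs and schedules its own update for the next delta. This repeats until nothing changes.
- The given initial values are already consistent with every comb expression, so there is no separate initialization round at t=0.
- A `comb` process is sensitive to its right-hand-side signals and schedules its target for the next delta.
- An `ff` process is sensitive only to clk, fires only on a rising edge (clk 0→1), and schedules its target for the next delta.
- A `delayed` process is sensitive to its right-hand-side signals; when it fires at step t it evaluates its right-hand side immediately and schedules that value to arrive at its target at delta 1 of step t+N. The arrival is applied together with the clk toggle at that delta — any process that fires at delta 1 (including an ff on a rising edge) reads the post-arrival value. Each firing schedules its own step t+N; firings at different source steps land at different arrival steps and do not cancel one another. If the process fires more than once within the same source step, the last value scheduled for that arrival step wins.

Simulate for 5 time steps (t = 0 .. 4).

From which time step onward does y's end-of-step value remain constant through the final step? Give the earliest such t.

t=0 Δ0: x=0 z=1 u=0 v=1 clk=0 r=0 n0=1 q=0 n1=1 y=1 p=0
  Δ1: clk:0→1
  Δ2: p:0→1
  Δ3: y:1→0
  (3Δ to stable)
t=1 Δ0: x=0 z=1 u=0 v=1 clk=1 r=0 n0=1 q=0 n1=1 y=0 p=1
  Δ1: clk:1→0
  (1Δ to stable)
t=2 Δ0: x=0 z=1 u=0 v=1 clk=0 r=0 n0=1 q=0 n1=1 y=0 p=1
  Δ1: clk:0→1
  Δ2: u:0→1
  Δ3: n1:1→0
  Δ4: y:0→1
  (4Δ to stable)
t=3 Δ0: x=0 z=1 u=1 v=1 clk=1 r=0 n0=1 q=0 n1=0 y=1 p=1
  Δ1: clk:1→0
  (1Δ to stable)
t=4 Δ0: x=0 z=1 u=1 v=1 clk=0 r=0 n0=1 q=0 n1=0 y=1 p=1
  Δ1: clk:0→1
  (1Δ to stable)

2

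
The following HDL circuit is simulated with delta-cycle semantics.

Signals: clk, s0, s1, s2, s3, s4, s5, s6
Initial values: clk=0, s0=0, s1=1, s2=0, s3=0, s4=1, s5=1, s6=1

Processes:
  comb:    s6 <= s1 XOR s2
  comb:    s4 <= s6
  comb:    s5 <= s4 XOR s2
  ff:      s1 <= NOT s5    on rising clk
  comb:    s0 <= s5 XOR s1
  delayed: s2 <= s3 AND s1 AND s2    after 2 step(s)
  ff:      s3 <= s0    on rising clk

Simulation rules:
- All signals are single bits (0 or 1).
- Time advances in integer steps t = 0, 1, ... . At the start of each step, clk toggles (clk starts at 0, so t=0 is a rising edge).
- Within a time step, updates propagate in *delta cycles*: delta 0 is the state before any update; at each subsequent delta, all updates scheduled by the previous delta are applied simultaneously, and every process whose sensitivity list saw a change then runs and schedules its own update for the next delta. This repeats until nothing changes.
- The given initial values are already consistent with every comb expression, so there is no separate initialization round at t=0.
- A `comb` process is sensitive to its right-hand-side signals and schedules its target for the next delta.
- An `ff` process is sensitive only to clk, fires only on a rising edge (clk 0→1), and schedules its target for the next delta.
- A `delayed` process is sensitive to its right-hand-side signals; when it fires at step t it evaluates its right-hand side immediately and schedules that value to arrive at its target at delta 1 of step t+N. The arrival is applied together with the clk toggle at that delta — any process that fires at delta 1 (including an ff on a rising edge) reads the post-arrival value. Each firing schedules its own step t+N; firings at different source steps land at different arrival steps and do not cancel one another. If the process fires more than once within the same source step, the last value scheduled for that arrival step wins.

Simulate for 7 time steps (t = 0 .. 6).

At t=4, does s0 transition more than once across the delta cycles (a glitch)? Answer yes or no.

t=0 Δ0: s4=1 s0=0 s3=0 clk=0 s5=1 s6=1 s2=0 s1=1
  Δ1: clk:0→1
  Δ2: s1:1→0
  Δ3: s0:0→1, s6:1→0
  Δ4: s4:1→0
  Δ5: s5:1→0
  Δ6: s0:1→0
  (6Δ to stable)
t=1 Δ0: s4=0 s0=0 s3=0 clk=1 s5=0 s6=0 s2=0 s1=0
  Δ1: clk:1→0
  (1Δ to stable)
t=2 Δ0: s4=0 s0=0 s3=0 clk=0 s5=0 s6=0 s2=0 s1=0
  Δ1: clk:0→1
  Δ2: s1:0→1
  Δ3: s0:0→1, s6:0→1
  Δ4: s4:0→1
  Δ5: s5:0→1
  Δ6: s0:1→0
  (6Δ to stable)
t=3 Δ0: s4=1 s0=0 s3=0 clk=1 s5=1 s6=1 s2=0 s1=1
  Δ1: clk:1→0
  (1Δ to stable)
t=4 Δ0: s4=1 s0=0 s3=0 clk=0 s5=1 s6=1 s2=0 s1=1
  Δ1: clk:0→1
  Δ2: s1:1→0
  Δ3: s0:0→1, s6:1→0
  Δ4: s4:1→0
  Δ5: s5:1→0
  Δ6: s0:1→0
  (6Δ to stable)
t=5 Δ0: s4=0 s0=0 s3=0 clk=1 s5=0 s6=0 s2=0 s1=0
  Δ1: clk:1→0
  (1Δ to stable)
t=6 Δ0: s4=0 s0=0 s3=0 clk=0 s5=0 s6=0 s2=0 s1=0
  Δ1: clk:0→1
  Δ2: s1:0→1
  Δ3: s0:0→1, s6:0→1
  Δ4: s4:0→1
  Δ5: s5:0→1
  Δ6: s0:1→0
  (6Δ to stable)

yes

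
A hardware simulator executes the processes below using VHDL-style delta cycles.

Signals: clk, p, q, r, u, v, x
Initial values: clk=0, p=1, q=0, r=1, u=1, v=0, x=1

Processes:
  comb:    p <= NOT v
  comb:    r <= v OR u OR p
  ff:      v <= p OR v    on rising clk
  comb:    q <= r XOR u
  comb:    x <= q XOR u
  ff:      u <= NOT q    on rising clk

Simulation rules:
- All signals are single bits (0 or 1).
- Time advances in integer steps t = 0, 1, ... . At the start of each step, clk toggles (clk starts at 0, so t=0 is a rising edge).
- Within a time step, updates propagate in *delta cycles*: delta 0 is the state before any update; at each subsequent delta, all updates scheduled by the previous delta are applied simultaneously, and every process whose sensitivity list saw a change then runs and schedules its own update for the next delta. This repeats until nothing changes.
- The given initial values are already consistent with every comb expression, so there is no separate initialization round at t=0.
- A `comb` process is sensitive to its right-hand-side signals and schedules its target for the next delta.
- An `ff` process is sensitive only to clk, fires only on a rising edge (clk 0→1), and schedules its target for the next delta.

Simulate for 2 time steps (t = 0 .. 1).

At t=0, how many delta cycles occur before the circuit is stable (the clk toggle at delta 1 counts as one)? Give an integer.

3

[bits: v,r,u,clk,p,q,x]
t=0: Δ0=0110101 Δ1=0111101 Δ2=1111101 Δ3=1111001 | 3Δ
t=1: Δ0=1111001 Δ1=1110001 | 1Δ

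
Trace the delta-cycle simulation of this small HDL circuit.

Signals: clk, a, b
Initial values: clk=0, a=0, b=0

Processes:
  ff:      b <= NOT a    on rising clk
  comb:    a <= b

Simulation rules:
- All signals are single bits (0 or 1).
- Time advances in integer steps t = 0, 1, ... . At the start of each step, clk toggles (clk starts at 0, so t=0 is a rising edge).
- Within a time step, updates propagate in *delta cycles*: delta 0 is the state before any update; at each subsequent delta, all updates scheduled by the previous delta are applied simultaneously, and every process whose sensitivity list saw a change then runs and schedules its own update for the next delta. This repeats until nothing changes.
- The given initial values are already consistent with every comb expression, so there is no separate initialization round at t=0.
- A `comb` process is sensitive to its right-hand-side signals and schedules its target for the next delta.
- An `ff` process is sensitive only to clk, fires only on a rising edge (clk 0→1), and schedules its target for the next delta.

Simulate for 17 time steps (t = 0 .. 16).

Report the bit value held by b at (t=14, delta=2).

t0.Δ0 a=0 clk=0 b=0
t0.Δ1 a=0 clk=1 b=0
t0.Δ2 a=0 clk=1 b=1
t0.Δ3 a=1 clk=1 b=1
t1.Δ0 a=1 clk=1 b=1
t1.Δ1 a=1 clk=0 b=1
t2.Δ0 a=1 clk=0 b=1
t2.Δ1 a=1 clk=1 b=1
t2.Δ2 a=1 clk=1 b=0
t2.Δ3 a=0 clk=1 b=0
t3.Δ0 a=0 clk=1 b=0
t3.Δ1 a=0 clk=0 b=0
t4.Δ0 a=0 clk=0 b=0
t4.Δ1 a=0 clk=1 b=0
t4.Δ2 a=0 clk=1 b=1
t4.Δ3 a=1 clk=1 b=1
t5.Δ0 a=1 clk=1 b=1
t5.Δ1 a=1 clk=0 b=1
t6.Δ0 a=1 clk=0 b=1
t6.Δ1 a=1 clk=1 b=1
t6.Δ2 a=1 clk=1 b=0
t6.Δ3 a=0 clk=1 b=0
t7.Δ0 a=0 clk=1 b=0
t7.Δ1 a=0 clk=0 b=0
t8.Δ0 a=0 clk=0 b=0
t8.Δ1 a=0 clk=1 b=0
t8.Δ2 a=0 clk=1 b=1
t8.Δ3 a=1 clk=1 b=1
t9.Δ0 a=1 clk=1 b=1
t9.Δ1 a=1 clk=0 b=1
t10.Δ0 a=1 clk=0 b=1
t10.Δ1 a=1 clk=1 b=1
t10.Δ2 a=1 clk=1 b=0
t10.Δ3 a=0 clk=1 b=0
t11.Δ0 a=0 clk=1 b=0
t11.Δ1 a=0 clk=0 b=0
t12.Δ0 a=0 clk=0 b=0
t12.Δ1 a=0 clk=1 b=0
t12.Δ2 a=0 clk=1 b=1
t12.Δ3 a=1 clk=1 b=1
t13.Δ0 a=1 clk=1 b=1
t13.Δ1 a=1 clk=0 b=1
t14.Δ0 a=1 clk=0 b=1
t14.Δ1 a=1 clk=1 b=1
t14.Δ2 a=1 clk=1 b=0
t14.Δ3 a=0 clk=1 b=0
t15.Δ0 a=0 clk=1 b=0
t15.Δ1 a=0 clk=0 b=0
t16.Δ0 a=0 clk=0 b=0
t16.Δ1 a=0 clk=1 b=0
t16.Δ2 a=0 clk=1 b=1
t16.Δ3 a=1 clk=1 b=1

0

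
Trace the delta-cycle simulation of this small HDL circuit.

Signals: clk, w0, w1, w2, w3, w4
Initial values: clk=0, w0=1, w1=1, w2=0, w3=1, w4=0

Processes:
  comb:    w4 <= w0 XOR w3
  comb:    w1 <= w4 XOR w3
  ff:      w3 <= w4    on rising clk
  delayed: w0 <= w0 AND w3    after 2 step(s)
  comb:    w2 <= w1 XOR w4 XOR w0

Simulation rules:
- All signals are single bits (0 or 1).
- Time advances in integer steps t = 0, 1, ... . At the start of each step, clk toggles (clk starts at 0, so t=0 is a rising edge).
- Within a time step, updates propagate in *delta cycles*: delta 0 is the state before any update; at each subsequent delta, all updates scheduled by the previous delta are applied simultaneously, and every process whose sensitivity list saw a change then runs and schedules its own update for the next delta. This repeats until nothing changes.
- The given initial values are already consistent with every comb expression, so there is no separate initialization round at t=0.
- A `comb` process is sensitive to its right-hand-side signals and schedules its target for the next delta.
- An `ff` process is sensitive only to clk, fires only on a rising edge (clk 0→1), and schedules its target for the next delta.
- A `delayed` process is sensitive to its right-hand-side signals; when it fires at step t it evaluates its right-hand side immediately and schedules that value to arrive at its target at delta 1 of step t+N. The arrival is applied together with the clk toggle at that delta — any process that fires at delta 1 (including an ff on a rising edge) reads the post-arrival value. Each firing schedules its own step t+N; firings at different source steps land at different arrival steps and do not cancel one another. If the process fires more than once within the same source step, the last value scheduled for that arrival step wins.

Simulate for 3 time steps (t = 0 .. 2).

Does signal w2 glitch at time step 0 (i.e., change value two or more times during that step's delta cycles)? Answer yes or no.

no

[bits: w1,w2,clk,w4,w3,w0]
t=0: Δ0=100011 Δ1=101011 Δ2=101001 Δ3=001101 Δ4=101101 Δ5=111101 | 5Δ
t=1: Δ0=111101 Δ1=110101 | 1Δ
t=2: Δ0=110101 Δ1=111100 Δ2=101010 Δ3=111110 Δ4=001110 Δ5=011110 | 5Δ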